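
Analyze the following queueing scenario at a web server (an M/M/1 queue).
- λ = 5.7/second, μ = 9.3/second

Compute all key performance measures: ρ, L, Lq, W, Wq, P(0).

Step 1: ρ = λ/μ = 5.7/9.3 = 0.6129
Step 2: L = λ/(μ-λ) = 5.7/3.60 = 1.5833
Step 3: Lq = λ²/(μ(μ-λ)) = 32.49/(9.3×3.60) = 0.9704
Step 4: W = 1/(μ-λ) = 1/3.60 = 0.27778
Step 5: Wq = λ/(μ(μ-λ)) = 5.7/(9.3×3.60) = 0.1703
Step 6: P(0) = 1-ρ = 0.3871
Verify: L = λW = 5.7×0.27778 = 1.5833 ✔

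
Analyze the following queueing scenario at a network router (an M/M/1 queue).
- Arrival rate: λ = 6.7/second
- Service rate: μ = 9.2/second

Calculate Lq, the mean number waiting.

ρ = λ/μ = 6.7/9.2 = 0.7283
For M/M/1: Lq = λ²/(μ(μ-λ))
Lq = 44.89/(9.2 × 2.50)
Lq = 1.9517 packets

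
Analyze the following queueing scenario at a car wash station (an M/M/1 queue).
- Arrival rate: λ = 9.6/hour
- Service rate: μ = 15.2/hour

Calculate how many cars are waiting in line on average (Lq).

ρ = λ/μ = 9.6/15.2 = 0.6316
For M/M/1: Lq = λ²/(μ(μ-λ))
Lq = 92.16/(15.2 × 5.60)
Lq = 1.0827 cars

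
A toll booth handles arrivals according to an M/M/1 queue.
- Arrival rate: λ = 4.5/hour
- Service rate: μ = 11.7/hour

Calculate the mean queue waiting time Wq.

First, compute utilization: ρ = λ/μ = 4.5/11.7 = 0.3846
For M/M/1: Wq = λ/(μ(μ-λ))
Wq = 4.5/(11.7 × (11.7-4.5))
Wq = 4.5/(11.7 × 7.20)
Wq = 0.05342 hours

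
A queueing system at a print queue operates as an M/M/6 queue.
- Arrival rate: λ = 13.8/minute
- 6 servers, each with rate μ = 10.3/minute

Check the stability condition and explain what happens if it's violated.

Stability requires ρ = λ/(cμ) < 1
ρ = 13.8/(6 × 10.3) = 13.8/61.80 = 0.2233
Since 0.2233 < 1, the system is STABLE.
The servers are busy 22.33% of the time.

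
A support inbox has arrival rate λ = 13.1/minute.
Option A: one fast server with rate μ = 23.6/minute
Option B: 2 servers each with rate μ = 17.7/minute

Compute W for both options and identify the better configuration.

Option A: single server μ = 23.6 (M/M/1)
  ρ_A = 13.1/23.6 = 0.5551
  W_A = 1/(μ-λ) = 1/(23.6-13.1) = 1/10.50 = 0.09524

Option B: 2 servers μ = 17.7 (M/M/2)
  ρ_B = λ/(cμ) = 13.1/(2×17.7) = 0.3701
  Offered load a = λ/μ = cρ = 13.1/17.7 = 0.7401
  P₀ = [ Σₙ₌₀^1 aⁿ/n! + a^2/(2!(1-ρ)) ]⁻¹
  Σ = a^0/0! + a^1/1! = 1.0000 + 0.7401 = 1.7401
  a^2/(2!(1-ρ)) = 0.5478/(2 × 0.6299) = 0.4348
  P₀ = 1/(1.7401 + 0.4348) = 0.4598
  Lq = P₀·a^2·ρ / (2!(1-ρ)²) = 0.45979 × 0.54777 × 0.37006 / (2 × 0.39683) = 0.1174
  Wq_B = Lq/λ = 0.11743/13.1 = 0.008964
  W_B = Wq_B + 1/μ = 0.008964 + 0.05650 = 0.06546

Since W_B = 0.06546 < W_A = 0.09524, Option B (multiple servers) has the shorter time in system.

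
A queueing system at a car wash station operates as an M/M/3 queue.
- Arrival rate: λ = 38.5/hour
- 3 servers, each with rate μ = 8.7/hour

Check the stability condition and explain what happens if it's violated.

Stability requires ρ = λ/(cμ) < 1
ρ = 38.5/(3 × 8.7) = 38.5/26.10 = 1.4751
Since 1.4751 ≥ 1, the system is UNSTABLE.
Need c > λ/μ = 38.5/8.7 = 4.43.
Minimum servers needed: c = 5.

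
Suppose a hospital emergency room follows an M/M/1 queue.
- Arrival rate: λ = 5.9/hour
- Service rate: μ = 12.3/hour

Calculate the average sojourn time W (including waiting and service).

First, compute utilization: ρ = λ/μ = 5.9/12.3 = 0.4797
For M/M/1: W = 1/(μ-λ)
W = 1/(12.3-5.9) = 1/6.40
W = 0.1562 hours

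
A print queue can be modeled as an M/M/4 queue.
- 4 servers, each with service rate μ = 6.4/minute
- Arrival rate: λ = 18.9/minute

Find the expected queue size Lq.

Traffic intensity: ρ = λ/(cμ) = 18.9/(4×6.4) = 0.7383
Since ρ = 0.7383 < 1, system is stable.
Offered load a = λ/μ = cρ = 18.9/6.4 = 2.9531
P₀ = [ Σₙ₌₀^3 aⁿ/n! + a^4/(4!(1-ρ)) ]⁻¹
Σ = a^0/0! + a^1/1! + a^2/2! + a^3/3! = 1.0000 + 2.9531 + 4.3605 + 4.2923 = 12.6059
a^4/(4!(1-ρ)) = 76.0549/(24 × 0.26172) = 12.1082
P₀ = 1/(12.6059 + 12.1082) = 0.04046
Lq = P₀·a^4·ρ / (4!(1-ρ)²) = 0.040463 × 76.0549 × 0.73828 / (24 × 0.068497) = 1.3820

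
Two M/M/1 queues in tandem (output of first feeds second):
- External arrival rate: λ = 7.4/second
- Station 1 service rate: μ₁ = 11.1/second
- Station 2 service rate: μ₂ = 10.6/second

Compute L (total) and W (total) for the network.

By Jackson's theorem, each station behaves as independent M/M/1.
Station 1: ρ₁ = 7.4/11.1 = 0.6667, L₁ = ρ₁/(1-ρ₁) = λ/(μ₁-λ) = 7.4/3.70 = 2.0000
Station 2: ρ₂ = 7.4/10.6 = 0.6981, L₂ = ρ₂/(1-ρ₂) = λ/(μ₂-λ) = 7.4/3.20 = 2.3125
Total: L = L₁ + L₂ = 2.0000 + 2.3125 = 4.3125
W = L/λ = 4.3125/7.4 = 0.5828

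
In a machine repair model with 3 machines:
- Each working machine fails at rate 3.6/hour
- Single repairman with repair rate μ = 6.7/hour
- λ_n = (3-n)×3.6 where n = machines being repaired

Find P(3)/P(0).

P(3)/P(0) = ∏_{i=0}^{3-1} λ_i/μ_{i+1}
= (3-0)×3.6/6.7 × (3-1)×3.6/6.7 × (3-2)×3.6/6.7
= 0.9308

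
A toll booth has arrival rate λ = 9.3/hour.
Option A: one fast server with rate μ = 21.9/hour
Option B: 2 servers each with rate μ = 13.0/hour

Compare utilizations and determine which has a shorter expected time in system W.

Option A: single server μ = 21.9 (M/M/1)
  ρ_A = 9.3/21.9 = 0.4247
  W_A = 1/(μ-λ) = 1/(21.9-9.3) = 1/12.60 = 0.07937

Option B: 2 servers μ = 13.0 (M/M/2)
  ρ_B = λ/(cμ) = 9.3/(2×13.0) = 0.3577
  Offered load a = λ/μ = cρ = 9.3/13.0 = 0.7154
  P₀ = [ Σₙ₌₀^1 aⁿ/n! + a^2/(2!(1-ρ)) ]⁻¹
  Σ = a^0/0! + a^1/1! = 1.0000 + 0.7154 = 1.7154
  a^2/(2!(1-ρ)) = 0.5118/(2 × 0.6423) = 0.3984
  P₀ = 1/(1.7154 + 0.3984) = 0.4731
  Lq = P₀·a^2·ρ / (2!(1-ρ)²) = 0.4731 × 0.5118 × 0.3577 / (2 × 0.4126) = 0.1050
  Wq_B = Lq/λ = 0.1050/9.3 = 0.01129
  W_B = Wq_B + 1/μ = 0.01129 + 0.07692 = 0.08821

Since W_A = 0.07937 < W_B = 0.08821, Option A (single fast server) has the shorter time in system.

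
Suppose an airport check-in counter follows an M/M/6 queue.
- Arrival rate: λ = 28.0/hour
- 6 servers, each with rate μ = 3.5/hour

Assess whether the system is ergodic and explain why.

Stability requires ρ = λ/(cμ) < 1
ρ = 28.0/(6 × 3.5) = 28.0/21.00 = 1.3333
Since 1.3333 ≥ 1, the system is UNSTABLE.
Need c > λ/μ = 28.0/3.5 = 8.00.
Minimum servers needed: c = 9.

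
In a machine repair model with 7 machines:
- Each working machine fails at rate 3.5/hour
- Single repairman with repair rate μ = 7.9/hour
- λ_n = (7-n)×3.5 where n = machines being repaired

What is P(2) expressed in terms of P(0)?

P(2)/P(0) = ∏_{i=0}^{2-1} λ_i/μ_{i+1}
= (7-0)×3.5/7.9 × (7-1)×3.5/7.9
= 8.2439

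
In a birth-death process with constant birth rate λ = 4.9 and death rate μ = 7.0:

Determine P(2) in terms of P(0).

For constant rates: P(n)/P(0) = (λ/μ)^n
P(2)/P(0) = (4.9/7.0)^2 = 0.7000^2 = 0.4900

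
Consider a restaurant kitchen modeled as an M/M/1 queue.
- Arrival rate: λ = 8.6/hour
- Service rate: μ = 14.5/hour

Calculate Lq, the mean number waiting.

ρ = λ/μ = 8.6/14.5 = 0.5931
For M/M/1: Lq = λ²/(μ(μ-λ))
Lq = 73.96/(14.5 × 5.90)
Lq = 0.8645 orders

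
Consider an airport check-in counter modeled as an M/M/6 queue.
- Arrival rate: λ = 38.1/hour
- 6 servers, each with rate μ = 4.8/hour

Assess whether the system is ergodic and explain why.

Stability requires ρ = λ/(cμ) < 1
ρ = 38.1/(6 × 4.8) = 38.1/28.80 = 1.3229
Since 1.3229 ≥ 1, the system is UNSTABLE.
Need c > λ/μ = 38.1/4.8 = 7.94.
Minimum servers needed: c = 8.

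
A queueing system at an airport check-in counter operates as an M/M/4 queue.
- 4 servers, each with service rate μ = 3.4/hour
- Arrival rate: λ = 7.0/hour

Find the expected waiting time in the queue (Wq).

Traffic intensity: ρ = λ/(cμ) = 7.0/(4×3.4) = 0.5147
Since ρ = 0.5147 < 1, system is stable.
Offered load a = λ/μ = cρ = 7.0/3.4 = 2.0588
P₀ = [ Σₙ₌₀^3 aⁿ/n! + a^4/(4!(1-ρ)) ]⁻¹
Σ = a^0/0! + a^1/1! + a^2/2! + a^3/3! = 1.0000 + 2.0588 + 2.1194 + 1.4545 = 6.6327
a^4/(4!(1-ρ)) = 17.9670/(24 × 0.4853) = 1.5426
P₀ = 1/(6.6327 + 1.5426) = 0.1223
Lq = P₀·a^4·ρ / (4!(1-ρ)²) = 0.1223 × 17.9670 × 0.5147 / (24 × 0.2355) = 0.2001
Wq = Lq/λ = 0.2001/7.0 = 0.02859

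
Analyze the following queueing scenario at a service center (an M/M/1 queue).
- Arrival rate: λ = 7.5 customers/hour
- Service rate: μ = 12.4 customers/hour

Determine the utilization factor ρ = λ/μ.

Server utilization: ρ = λ/μ
ρ = 7.5/12.4 = 0.6048
The server is busy 60.48% of the time.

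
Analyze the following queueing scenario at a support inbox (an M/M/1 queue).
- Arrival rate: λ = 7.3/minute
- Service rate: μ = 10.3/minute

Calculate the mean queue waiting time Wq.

First, compute utilization: ρ = λ/μ = 7.3/10.3 = 0.7087
For M/M/1: Wq = λ/(μ(μ-λ))
Wq = 7.3/(10.3 × (10.3-7.3))
Wq = 7.3/(10.3 × 3.00)
Wq = 0.2362 minutes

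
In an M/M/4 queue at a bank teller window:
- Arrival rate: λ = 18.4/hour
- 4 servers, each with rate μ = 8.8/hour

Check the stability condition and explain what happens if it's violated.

Stability requires ρ = λ/(cμ) < 1
ρ = 18.4/(4 × 8.8) = 18.4/35.20 = 0.5227
Since 0.5227 < 1, the system is STABLE.
The servers are busy 52.27% of the time.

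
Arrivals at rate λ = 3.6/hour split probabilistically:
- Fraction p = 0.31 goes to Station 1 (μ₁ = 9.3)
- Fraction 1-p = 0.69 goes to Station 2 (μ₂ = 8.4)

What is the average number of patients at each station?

Effective rates: λ₁ = 3.6×0.31 = 1.116, λ₂ = 3.6×0.69 = 2.484
Station 1: ρ₁ = 1.116/9.3 = 0.1200, L₁ = ρ₁/(1-ρ₁) = 0.1200/(1-0.1200) = 0.1364
Station 2: ρ₂ = 2.484/8.4 = 0.29571, L₂ = ρ₂/(1-ρ₂) = 0.29571/(1-0.29571) = 0.4199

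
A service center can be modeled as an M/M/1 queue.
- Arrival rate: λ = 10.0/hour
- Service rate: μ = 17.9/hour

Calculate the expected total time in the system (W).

First, compute utilization: ρ = λ/μ = 10.0/17.9 = 0.5587
For M/M/1: W = 1/(μ-λ)
W = 1/(17.9-10.0) = 1/7.90
W = 0.1266 hours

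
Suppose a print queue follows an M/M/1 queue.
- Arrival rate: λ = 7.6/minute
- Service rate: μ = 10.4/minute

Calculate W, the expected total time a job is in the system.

First, compute utilization: ρ = λ/μ = 7.6/10.4 = 0.7308
For M/M/1: W = 1/(μ-λ)
W = 1/(10.4-7.6) = 1/2.80
W = 0.3571 minutes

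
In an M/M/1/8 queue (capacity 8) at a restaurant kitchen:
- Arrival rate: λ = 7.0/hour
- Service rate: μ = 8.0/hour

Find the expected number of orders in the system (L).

ρ = λ/μ = 7.0/8.0 = 0.8750
P₀ = (1-ρ)/(1-ρ^(K+1)) = (1-0.8750)/(1-0.8750^9) = 0.12500/0.69934 = 0.1787
P_K = P₀×ρ^K = 0.17874 × 0.8750^8 = 0.17874 × 0.34361 = 0.06142
L = ρ[1 - (K+1)ρ^K + Kρ^(K+1)] / [(1-ρ)(1-ρ^(K+1))]
L = 0.8750 × (1 - 9×0.343609 + 8×0.300658) / ((1 - 0.8750) × (1 - 0.300658)) = 3.1308 orders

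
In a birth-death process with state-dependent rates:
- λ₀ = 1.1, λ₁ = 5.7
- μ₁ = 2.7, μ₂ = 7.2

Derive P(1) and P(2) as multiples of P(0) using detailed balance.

Balance equations:
State 0: λ₀P₀ = μ₁P₁ → P₁ = (λ₀/μ₁)P₀ = (1.1/2.7)P₀ = 0.4074P₀
State 1: P₂ = (λ₀λ₁)/(μ₁μ₂)P₀ = (1.1×5.7)/(2.7×7.2)P₀ = 0.3225P₀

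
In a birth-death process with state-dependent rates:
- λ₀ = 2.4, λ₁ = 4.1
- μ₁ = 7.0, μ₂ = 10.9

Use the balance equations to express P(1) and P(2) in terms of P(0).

Balance equations:
State 0: λ₀P₀ = μ₁P₁ → P₁ = (λ₀/μ₁)P₀ = (2.4/7.0)P₀ = 0.3429P₀
State 1: P₂ = (λ₀λ₁)/(μ₁μ₂)P₀ = (2.4×4.1)/(7.0×10.9)P₀ = 0.1290P₀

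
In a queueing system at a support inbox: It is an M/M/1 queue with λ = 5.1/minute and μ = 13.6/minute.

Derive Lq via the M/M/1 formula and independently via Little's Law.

Method 1 (direct): Lq = λ²/(μ(μ-λ)) = 26.01/(13.6 × 8.50) = 0.2250

Method 2 (Little's Law):
W = 1/(μ-λ) = 1/8.50 = 0.11765
Wq = W - 1/μ = 0.11765 - 0.073529 = 0.04412
Lq = λWq = 5.1 × 0.04412 = 0.2250 ✔ (matches Method 1)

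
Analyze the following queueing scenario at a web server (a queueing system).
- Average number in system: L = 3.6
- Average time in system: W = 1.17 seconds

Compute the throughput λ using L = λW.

Little's Law: L = λW, so λ = L/W
λ = 3.6/1.17 = 3.0769 requests/second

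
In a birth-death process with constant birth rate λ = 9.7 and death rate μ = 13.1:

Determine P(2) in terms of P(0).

For constant rates: P(n)/P(0) = (λ/μ)^n
P(2)/P(0) = (9.7/13.1)^2 = 0.7405^2 = 0.5483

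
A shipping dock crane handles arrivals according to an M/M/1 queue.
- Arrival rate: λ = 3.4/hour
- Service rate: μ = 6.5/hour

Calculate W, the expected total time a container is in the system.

First, compute utilization: ρ = λ/μ = 3.4/6.5 = 0.5231
For M/M/1: W = 1/(μ-λ)
W = 1/(6.5-3.4) = 1/3.10
W = 0.3226 hours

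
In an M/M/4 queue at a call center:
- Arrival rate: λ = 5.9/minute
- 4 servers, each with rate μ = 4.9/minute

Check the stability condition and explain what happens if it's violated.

Stability requires ρ = λ/(cμ) < 1
ρ = 5.9/(4 × 4.9) = 5.9/19.60 = 0.3010
Since 0.3010 < 1, the system is STABLE.
The servers are busy 30.10% of the time.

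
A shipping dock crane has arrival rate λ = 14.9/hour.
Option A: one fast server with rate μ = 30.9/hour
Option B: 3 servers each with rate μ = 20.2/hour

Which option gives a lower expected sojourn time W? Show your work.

Option A: single server μ = 30.9 (M/M/1)
  ρ_A = 14.9/30.9 = 0.4822
  W_A = 1/(μ-λ) = 1/(30.9-14.9) = 1/16.00 = 0.06250

Option B: 3 servers μ = 20.2 (M/M/3)
  ρ_B = λ/(cμ) = 14.9/(3×20.2) = 0.2459
  Offered load a = λ/μ = cρ = 14.9/20.2 = 0.7376
  P₀ = [ Σₙ₌₀^2 aⁿ/n! + a^3/(3!(1-ρ)) ]⁻¹
  Σ = a^0/0! + a^1/1! + a^2/2! = 1.0000 + 0.73762 + 0.27204 = 2.0097
  a^3/(3!(1-ρ)) = 0.40133/(6 × 0.75413) = 0.08870
  P₀ = 1/(2.0097 + 0.08870) = 0.4766
  Lq = P₀·a^3·ρ / (3!(1-ρ)²) = 0.4766 × 0.4013 × 0.2459 / (6 × 0.5687) = 0.01378
  Wq_B = Lq/λ = 0.0137816/14.9 = 0.00092494
  W_B = Wq_B + 1/μ = 0.00092494 + 0.049505 = 0.05043

Since W_B = 0.05043 < W_A = 0.06250, Option B (multiple servers) has the shorter time in system.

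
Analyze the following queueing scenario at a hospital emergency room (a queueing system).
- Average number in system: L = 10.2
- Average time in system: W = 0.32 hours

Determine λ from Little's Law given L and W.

Little's Law: L = λW, so λ = L/W
λ = 10.2/0.32 = 31.8750 patients/hour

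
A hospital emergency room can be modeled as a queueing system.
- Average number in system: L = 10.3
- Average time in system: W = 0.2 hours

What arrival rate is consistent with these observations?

Little's Law: L = λW, so λ = L/W
λ = 10.3/0.2 = 51.5000 patients/hour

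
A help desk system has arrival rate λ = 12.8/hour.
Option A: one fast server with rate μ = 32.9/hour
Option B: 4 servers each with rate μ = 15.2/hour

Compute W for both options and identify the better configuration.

Option A: single server μ = 32.9 (M/M/1)
  ρ_A = 12.8/32.9 = 0.3891
  W_A = 1/(μ-λ) = 1/(32.9-12.8) = 1/20.10 = 0.04975

Option B: 4 servers μ = 15.2 (M/M/4)
  ρ_B = λ/(cμ) = 12.8/(4×15.2) = 0.2105
  Offered load a = λ/μ = cρ = 12.8/15.2 = 0.8421
  P₀ = [ Σₙ₌₀^3 aⁿ/n! + a^4/(4!(1-ρ)) ]⁻¹
  Σ = a^0/0! + a^1/1! + a^2/2! + a^3/3! = 1.0000 + 0.8421 + 0.3546 + 0.09953 = 2.2962
  a^4/(4!(1-ρ)) = 0.5029/(24 × 0.7895) = 0.02654
  P₀ = 1/(2.2962 + 0.02654) = 0.4305
  Lq = P₀·a^4·ρ / (4!(1-ρ)²) = 0.43053 × 0.50288 × 0.21053 / (24 × 0.62327) = 0.003047
  Wq_B = Lq/λ = 0.0030471/12.8 = 0.0002381
  W_B = Wq_B + 1/μ = 0.0002381 + 0.06579 = 0.06603

Since W_A = 0.04975 < W_B = 0.06603, Option A (single fast server) has the shorter time in system.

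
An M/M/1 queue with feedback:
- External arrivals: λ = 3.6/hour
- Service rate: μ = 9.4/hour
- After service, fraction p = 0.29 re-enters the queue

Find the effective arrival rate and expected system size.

Effective arrival rate: λ_eff = λ/(1-p) = 3.6/(1-0.29) = 3.6/0.71 = 5.0704
ρ = λ_eff/μ = 5.0704/9.4 = 0.5394
L = ρ/(1-ρ) = 0.5394/(1-0.5394) = 1.1711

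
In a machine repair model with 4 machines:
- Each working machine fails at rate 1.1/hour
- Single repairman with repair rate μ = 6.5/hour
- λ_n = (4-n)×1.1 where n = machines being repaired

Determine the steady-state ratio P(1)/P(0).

P(1)/P(0) = ∏_{i=0}^{1-1} λ_i/μ_{i+1}
= (4-0)×1.1/6.5
= 0.6769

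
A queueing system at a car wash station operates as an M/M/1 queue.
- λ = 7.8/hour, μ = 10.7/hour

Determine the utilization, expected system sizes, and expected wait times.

Step 1: ρ = λ/μ = 7.8/10.7 = 0.7290
Step 2: L = λ/(μ-λ) = 7.8/2.90 = 2.6897
Step 3: Lq = λ²/(μ(μ-λ)) = 60.84/(10.7×2.90) = 1.9607
Step 4: W = 1/(μ-λ) = 1/2.90 = 0.34483
Step 5: Wq = λ/(μ(μ-λ)) = 7.8/(10.7×2.90) = 0.2514
Step 6: P(0) = 1-ρ = 0.2710
Verify: L = λW = 7.8×0.34483 = 2.6897 ✔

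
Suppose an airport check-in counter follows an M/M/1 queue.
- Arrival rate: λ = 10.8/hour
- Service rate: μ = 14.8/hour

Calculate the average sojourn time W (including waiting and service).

First, compute utilization: ρ = λ/μ = 10.8/14.8 = 0.7297
For M/M/1: W = 1/(μ-λ)
W = 1/(14.8-10.8) = 1/4.00
W = 0.2500 hours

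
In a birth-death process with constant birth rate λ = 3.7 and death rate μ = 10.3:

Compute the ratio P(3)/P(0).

For constant rates: P(n)/P(0) = (λ/μ)^n
P(3)/P(0) = (3.7/10.3)^3 = 0.3592^3 = 0.04635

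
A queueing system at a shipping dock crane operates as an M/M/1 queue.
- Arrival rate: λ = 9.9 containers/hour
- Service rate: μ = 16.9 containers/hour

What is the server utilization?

Server utilization: ρ = λ/μ
ρ = 9.9/16.9 = 0.5858
The server is busy 58.58% of the time.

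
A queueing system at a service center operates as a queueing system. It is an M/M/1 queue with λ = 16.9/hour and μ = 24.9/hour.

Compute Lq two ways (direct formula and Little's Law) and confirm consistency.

Method 1 (direct): Lq = λ²/(μ(μ-λ)) = 285.61/(24.9 × 8.00) = 1.4338

Method 2 (Little's Law):
W = 1/(μ-λ) = 1/8.00 = 0.1250
Wq = W - 1/μ = 0.1250 - 0.04016 = 0.08484
Lq = λWq = 16.9 × 0.08484 = 1.4338 ✔ (matches Method 1)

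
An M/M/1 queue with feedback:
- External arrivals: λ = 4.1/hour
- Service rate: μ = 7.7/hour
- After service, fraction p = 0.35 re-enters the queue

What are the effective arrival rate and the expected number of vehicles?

Effective arrival rate: λ_eff = λ/(1-p) = 4.1/(1-0.35) = 4.1/0.65 = 6.3077
ρ = λ_eff/μ = 6.3077/7.7 = 0.81918
L = ρ/(1-ρ) = 0.81918/(1-0.81918) = 4.5304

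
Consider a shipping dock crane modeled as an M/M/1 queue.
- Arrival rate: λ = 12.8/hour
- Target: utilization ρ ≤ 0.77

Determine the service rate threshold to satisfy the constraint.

ρ = λ/μ, so μ = λ/ρ
μ ≥ 12.8/0.77 = 16.6234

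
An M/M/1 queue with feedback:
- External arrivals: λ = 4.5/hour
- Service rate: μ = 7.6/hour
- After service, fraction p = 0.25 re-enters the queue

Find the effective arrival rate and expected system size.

Effective arrival rate: λ_eff = λ/(1-p) = 4.5/(1-0.25) = 4.5/0.75 = 6.0000
ρ = λ_eff/μ = 6.0000/7.6 = 0.789474
L = ρ/(1-ρ) = 0.789474/(1-0.789474) = 3.7500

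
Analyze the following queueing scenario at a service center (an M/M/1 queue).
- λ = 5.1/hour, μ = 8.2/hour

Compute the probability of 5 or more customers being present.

ρ = λ/μ = 5.1/8.2 = 0.62195
P(N ≥ n) = ρⁿ
P(N ≥ 5) = 0.62195^5
P(N ≥ 5) = 0.09306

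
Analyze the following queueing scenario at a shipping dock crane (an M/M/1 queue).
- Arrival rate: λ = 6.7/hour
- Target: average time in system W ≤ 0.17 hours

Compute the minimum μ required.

For M/M/1: W = 1/(μ-λ)
Need W ≤ 0.17, so 1/(μ-λ) ≤ 0.17
μ - λ ≥ 1/0.17 = 5.8824
μ ≥ 6.7 + 5.8824 = 12.5824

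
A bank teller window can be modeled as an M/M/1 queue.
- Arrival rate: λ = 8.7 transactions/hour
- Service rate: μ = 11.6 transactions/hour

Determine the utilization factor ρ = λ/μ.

Server utilization: ρ = λ/μ
ρ = 8.7/11.6 = 0.7500
The server is busy 75.00% of the time.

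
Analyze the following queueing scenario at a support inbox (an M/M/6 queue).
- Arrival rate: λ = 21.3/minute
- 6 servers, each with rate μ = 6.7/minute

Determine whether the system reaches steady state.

Stability requires ρ = λ/(cμ) < 1
ρ = 21.3/(6 × 6.7) = 21.3/40.20 = 0.5299
Since 0.5299 < 1, the system is STABLE.
The servers are busy 52.99% of the time.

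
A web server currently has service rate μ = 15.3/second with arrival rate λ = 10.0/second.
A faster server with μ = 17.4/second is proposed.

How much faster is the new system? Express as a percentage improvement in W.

System 1: ρ₁ = 10.0/15.3 = 0.6536, W₁ = 1/(15.3-10.0) = 0.18868
System 2: ρ₂ = 10.0/17.4 = 0.5747, W₂ = 1/(17.4-10.0) = 0.13514
Improvement: (W₁-W₂)/W₁ = (0.18868-0.13514)/0.18868 = 28.38%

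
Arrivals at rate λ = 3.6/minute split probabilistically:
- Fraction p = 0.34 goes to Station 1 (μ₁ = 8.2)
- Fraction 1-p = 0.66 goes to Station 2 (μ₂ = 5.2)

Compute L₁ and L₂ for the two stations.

Effective rates: λ₁ = 3.6×0.34 = 1.224, λ₂ = 3.6×0.66 = 2.376
Station 1: ρ₁ = 1.224/8.2 = 0.1493, L₁ = ρ₁/(1-ρ₁) = 0.1493/(1-0.1493) = 0.1755
Station 2: ρ₂ = 2.376/5.2 = 0.456923, L₂ = ρ₂/(1-ρ₂) = 0.456923/(1-0.456923) = 0.8414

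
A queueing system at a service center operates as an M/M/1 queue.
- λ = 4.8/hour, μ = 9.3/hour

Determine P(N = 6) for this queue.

ρ = λ/μ = 4.8/9.3 = 0.51613
P(n) = (1-ρ)ρⁿ
P(6) = (1-0.51613) × 0.51613^6
P(6) = 0.48387 × 0.018904
P(6) = 0.009147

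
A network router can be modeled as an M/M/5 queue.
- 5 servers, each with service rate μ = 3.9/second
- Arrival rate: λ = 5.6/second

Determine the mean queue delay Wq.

Traffic intensity: ρ = λ/(cμ) = 5.6/(5×3.9) = 0.2872
Since ρ = 0.2872 < 1, system is stable.
Offered load a = λ/μ = cρ = 5.6/3.9 = 1.4359
P₀ = [ Σₙ₌₀^4 aⁿ/n! + a^5/(5!(1-ρ)) ]⁻¹
Σ = a^0/0! + a^1/1! + a^2/2! + a^3/3! + a^4/4! = 1.0000 + 1.4359 + 1.0309 + 0.4934 + 0.1771 = 4.1373
a^5/(5!(1-ρ)) = 6.1040/(120 × 0.7128) = 0.07136
P₀ = 1/(4.1373 + 0.07136) = 0.2376
Lq = P₀·a^5·ρ / (5!(1-ρ)²) = 0.2376 × 6.1040 × 0.2872 / (120 × 0.5081) = 0.006831
Wq = Lq/λ = 0.006831/5.6 = 0.001220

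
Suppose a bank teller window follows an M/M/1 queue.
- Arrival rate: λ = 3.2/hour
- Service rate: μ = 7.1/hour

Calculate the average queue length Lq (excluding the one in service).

ρ = λ/μ = 3.2/7.1 = 0.4507
For M/M/1: Lq = λ²/(μ(μ-λ))
Lq = 10.24/(7.1 × 3.90)
Lq = 0.3698 transactions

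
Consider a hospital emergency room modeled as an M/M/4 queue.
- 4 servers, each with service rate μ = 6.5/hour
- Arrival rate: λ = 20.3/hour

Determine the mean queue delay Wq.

Traffic intensity: ρ = λ/(cμ) = 20.3/(4×6.5) = 0.7808
Since ρ = 0.7808 < 1, system is stable.
Offered load a = λ/μ = cρ = 20.3/6.5 = 3.1231
P₀ = [ Σₙ₌₀^3 aⁿ/n! + a^4/(4!(1-ρ)) ]⁻¹
Σ = a^0/0! + a^1/1! + a^2/2! + a^3/3! = 1.0000 + 3.1231 + 4.8768 + 5.0769 = 14.0768
a^4/(4!(1-ρ)) = 95.1329/(24 × 0.219231) = 18.0808
P₀ = 1/(14.0768 + 18.0808) = 0.03110
Lq = P₀·a^4·ρ / (4!(1-ρ)²) = 0.031097 × 95.1329 × 0.78077 / (24 × 0.048062) = 2.0024
Wq = Lq/λ = 2.0024/20.3 = 0.09864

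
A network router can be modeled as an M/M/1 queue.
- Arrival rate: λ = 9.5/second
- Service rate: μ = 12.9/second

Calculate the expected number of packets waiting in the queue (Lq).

ρ = λ/μ = 9.5/12.9 = 0.7364
For M/M/1: Lq = λ²/(μ(μ-λ))
Lq = 90.25/(12.9 × 3.40)
Lq = 2.0577 packets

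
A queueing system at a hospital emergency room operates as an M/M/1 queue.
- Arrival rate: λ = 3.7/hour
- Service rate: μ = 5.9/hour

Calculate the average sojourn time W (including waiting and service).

First, compute utilization: ρ = λ/μ = 3.7/5.9 = 0.6271
For M/M/1: W = 1/(μ-λ)
W = 1/(5.9-3.7) = 1/2.20
W = 0.4545 hours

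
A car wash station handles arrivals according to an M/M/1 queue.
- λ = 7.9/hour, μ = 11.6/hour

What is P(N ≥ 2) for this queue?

ρ = λ/μ = 7.9/11.6 = 0.6810
P(N ≥ n) = ρⁿ
P(N ≥ 2) = 0.6810^2
P(N ≥ 2) = 0.4638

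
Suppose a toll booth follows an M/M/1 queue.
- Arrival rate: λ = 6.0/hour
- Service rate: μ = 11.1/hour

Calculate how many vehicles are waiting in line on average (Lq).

ρ = λ/μ = 6.0/11.1 = 0.5405
For M/M/1: Lq = λ²/(μ(μ-λ))
Lq = 36.00/(11.1 × 5.10)
Lq = 0.6359 vehicles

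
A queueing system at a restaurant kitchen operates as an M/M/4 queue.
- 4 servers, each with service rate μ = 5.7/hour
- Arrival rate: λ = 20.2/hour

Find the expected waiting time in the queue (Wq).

Traffic intensity: ρ = λ/(cμ) = 20.2/(4×5.7) = 0.8860
Since ρ = 0.8860 < 1, system is stable.
Offered load a = λ/μ = cρ = 20.2/5.7 = 3.5439
P₀ = [ Σₙ₌₀^3 aⁿ/n! + a^4/(4!(1-ρ)) ]⁻¹
Σ = a^0/0! + a^1/1! + a^2/2! + a^3/3! = 1.00000 + 3.54386 + 6.27947 + 7.41785 = 18.2412
a^4/(4!(1-ρ)) = 157.7270/(24 × 0.1140351) = 57.6310
P₀ = 1/(18.2412 + 57.6310) = 0.01318
Lq = P₀·a^4·ρ / (4!(1-ρ)²) = 0.0131801 × 157.7270 × 0.885965 / (24 × 0.0130040) = 5.9014
Wq = Lq/λ = 5.9014/20.2 = 0.2921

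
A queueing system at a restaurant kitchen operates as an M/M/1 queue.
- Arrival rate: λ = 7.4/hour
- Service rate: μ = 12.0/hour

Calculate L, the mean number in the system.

ρ = λ/μ = 7.4/12.0 = 0.6167
For M/M/1: L = λ/(μ-λ)
L = 7.4/(12.0-7.4) = 7.4/4.60
L = 1.6087 orders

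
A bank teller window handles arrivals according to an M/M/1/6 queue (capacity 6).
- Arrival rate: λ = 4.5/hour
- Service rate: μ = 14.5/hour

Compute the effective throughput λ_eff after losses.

ρ = λ/μ = 4.5/14.5 = 0.310345
P₀ = (1-ρ)/(1-ρ^(K+1)) = (1-0.310345)/(1-0.310345^7) = 0.689655/0.999723 = 0.6898
P_K = P₀×ρ^K = 0.6898 × 0.310345^6 = 0.6898 × 0.0008934 = 0.0006163
λ_eff = λ(1-P_K) = 4.5 × (1 - 0.0006163) = 4.5 × 0.99938 = 4.4972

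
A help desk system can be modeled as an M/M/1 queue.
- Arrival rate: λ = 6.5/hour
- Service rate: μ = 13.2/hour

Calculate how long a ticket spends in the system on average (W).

First, compute utilization: ρ = λ/μ = 6.5/13.2 = 0.4924
For M/M/1: W = 1/(μ-λ)
W = 1/(13.2-6.5) = 1/6.70
W = 0.1493 hours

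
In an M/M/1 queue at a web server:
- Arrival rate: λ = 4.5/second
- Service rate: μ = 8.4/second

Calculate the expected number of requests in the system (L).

ρ = λ/μ = 4.5/8.4 = 0.5357
For M/M/1: L = λ/(μ-λ)
L = 4.5/(8.4-4.5) = 4.5/3.90
L = 1.1538 requests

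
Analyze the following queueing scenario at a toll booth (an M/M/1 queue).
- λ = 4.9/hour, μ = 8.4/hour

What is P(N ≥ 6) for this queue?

ρ = λ/μ = 4.9/8.4 = 0.58333
P(N ≥ n) = ρⁿ
P(N ≥ 6) = 0.58333^6
P(N ≥ 6) = 0.03940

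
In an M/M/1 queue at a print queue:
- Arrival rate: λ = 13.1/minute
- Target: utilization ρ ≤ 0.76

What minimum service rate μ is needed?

ρ = λ/μ, so μ = λ/ρ
μ ≥ 13.1/0.76 = 17.2368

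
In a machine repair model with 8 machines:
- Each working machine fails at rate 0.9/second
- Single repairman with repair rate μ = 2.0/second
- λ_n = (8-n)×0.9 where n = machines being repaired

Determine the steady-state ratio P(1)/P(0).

P(1)/P(0) = ∏_{i=0}^{1-1} λ_i/μ_{i+1}
= (8-0)×0.9/2.0
= 3.6000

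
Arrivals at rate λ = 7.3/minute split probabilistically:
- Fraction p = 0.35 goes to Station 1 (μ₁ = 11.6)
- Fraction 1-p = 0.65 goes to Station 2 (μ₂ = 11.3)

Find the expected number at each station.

Effective rates: λ₁ = 7.3×0.35 = 2.555, λ₂ = 7.3×0.65 = 4.745
Station 1: ρ₁ = 2.555/11.6 = 0.2203, L₁ = ρ₁/(1-ρ₁) = 0.2203/(1-0.2203) = 0.2825
Station 2: ρ₂ = 4.745/11.3 = 0.41991, L₂ = ρ₂/(1-ρ₂) = 0.41991/(1-0.41991) = 0.7239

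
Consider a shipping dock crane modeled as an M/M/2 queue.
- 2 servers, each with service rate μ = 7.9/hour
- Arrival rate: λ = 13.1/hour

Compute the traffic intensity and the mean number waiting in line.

Traffic intensity: ρ = λ/(cμ) = 13.1/(2×7.9) = 0.8291
Since ρ = 0.8291 < 1, system is stable.
Offered load a = λ/μ = cρ = 13.1/7.9 = 1.6582
P₀ = [ Σₙ₌₀^1 aⁿ/n! + a^2/(2!(1-ρ)) ]⁻¹
Σ = a^0/0! + a^1/1! = 1.0000 + 1.6582 = 2.6582
a^2/(2!(1-ρ)) = 2.74972/(2 × 0.170886) = 8.0455
P₀ = 1/(2.6582 + 8.0455) = 0.09343
Lq = P₀·a^2·ρ / (2!(1-ρ)²) = 0.093426 × 2.7497 × 0.82911 / (2 × 0.029202) = 3.6469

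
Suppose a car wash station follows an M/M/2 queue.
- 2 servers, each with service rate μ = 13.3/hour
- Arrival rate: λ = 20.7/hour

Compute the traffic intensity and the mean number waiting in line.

Traffic intensity: ρ = λ/(cμ) = 20.7/(2×13.3) = 0.7782
Since ρ = 0.7782 < 1, system is stable.
Offered load a = λ/μ = cρ = 20.7/13.3 = 1.5564
P₀ = [ Σₙ₌₀^1 aⁿ/n! + a^2/(2!(1-ρ)) ]⁻¹
Σ = a^0/0! + a^1/1! = 1.0000 + 1.5564 = 2.5564
a^2/(2!(1-ρ)) = 2.422353/(2 × 0.2218045) = 5.4606
P₀ = 1/(2.5564 + 5.4606) = 0.1247
Lq = P₀·a^2·ρ / (2!(1-ρ)²) = 0.124736 × 2.42235 × 0.778195 / (2 × 0.0491972) = 2.3897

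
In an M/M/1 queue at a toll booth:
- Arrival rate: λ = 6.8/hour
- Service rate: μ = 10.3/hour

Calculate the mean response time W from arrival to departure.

First, compute utilization: ρ = λ/μ = 6.8/10.3 = 0.6602
For M/M/1: W = 1/(μ-λ)
W = 1/(10.3-6.8) = 1/3.50
W = 0.2857 hours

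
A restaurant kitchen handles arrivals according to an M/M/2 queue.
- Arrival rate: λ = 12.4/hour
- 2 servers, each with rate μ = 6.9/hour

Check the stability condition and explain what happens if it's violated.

Stability requires ρ = λ/(cμ) < 1
ρ = 12.4/(2 × 6.9) = 12.4/13.80 = 0.8986
Since 0.8986 < 1, the system is STABLE.
The servers are busy 89.86% of the time.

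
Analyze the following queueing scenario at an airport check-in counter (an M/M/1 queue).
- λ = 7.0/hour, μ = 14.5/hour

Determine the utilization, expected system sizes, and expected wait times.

Step 1: ρ = λ/μ = 7.0/14.5 = 0.4828
Step 2: L = λ/(μ-λ) = 7.0/7.50 = 0.9333
Step 3: Lq = λ²/(μ(μ-λ)) = 49.00/(14.5×7.50) = 0.4506
Step 4: W = 1/(μ-λ) = 1/7.50 = 0.13333
Step 5: Wq = λ/(μ(μ-λ)) = 7.0/(14.5×7.50) = 0.06437
Step 6: P(0) = 1-ρ = 0.5172
Verify: L = λW = 7.0×0.13333 = 0.9333 ✔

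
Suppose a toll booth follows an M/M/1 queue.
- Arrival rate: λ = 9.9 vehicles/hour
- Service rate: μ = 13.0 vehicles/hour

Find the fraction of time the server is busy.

Server utilization: ρ = λ/μ
ρ = 9.9/13.0 = 0.7615
The server is busy 76.15% of the time.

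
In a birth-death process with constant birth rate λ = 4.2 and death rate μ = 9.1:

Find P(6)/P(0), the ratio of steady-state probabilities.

For constant rates: P(n)/P(0) = (λ/μ)^n
P(6)/P(0) = (4.2/9.1)^6 = 0.46154^6 = 0.009666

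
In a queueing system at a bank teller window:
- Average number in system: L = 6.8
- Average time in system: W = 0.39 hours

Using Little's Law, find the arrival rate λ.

Little's Law: L = λW, so λ = L/W
λ = 6.8/0.39 = 17.4359 transactions/hour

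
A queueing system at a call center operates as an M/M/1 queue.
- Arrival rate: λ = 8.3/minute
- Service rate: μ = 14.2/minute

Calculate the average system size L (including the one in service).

ρ = λ/μ = 8.3/14.2 = 0.5845
For M/M/1: L = λ/(μ-λ)
L = 8.3/(14.2-8.3) = 8.3/5.90
L = 1.4068 calls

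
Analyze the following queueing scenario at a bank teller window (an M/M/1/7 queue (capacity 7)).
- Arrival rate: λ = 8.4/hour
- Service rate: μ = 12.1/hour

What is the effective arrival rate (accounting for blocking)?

ρ = λ/μ = 8.4/12.1 = 0.69421
P₀ = (1-ρ)/(1-ρ^(K+1)) = (1-0.69421)/(1-0.69421^8) = 0.3058/0.9461 = 0.3232
P_K = P₀×ρ^K = 0.32323 × 0.69421^7 = 0.32323 × 0.077703 = 0.02512
λ_eff = λ(1-P_K) = 8.4 × (1 - 0.02512) = 8.4 × 0.97488 = 8.1890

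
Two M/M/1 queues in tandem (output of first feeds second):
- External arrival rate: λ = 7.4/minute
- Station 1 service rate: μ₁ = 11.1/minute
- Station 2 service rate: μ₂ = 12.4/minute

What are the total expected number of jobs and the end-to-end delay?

By Jackson's theorem, each station behaves as independent M/M/1.
Station 1: ρ₁ = 7.4/11.1 = 0.6667, L₁ = ρ₁/(1-ρ₁) = λ/(μ₁-λ) = 7.4/3.70 = 2.0000
Station 2: ρ₂ = 7.4/12.4 = 0.5968, L₂ = ρ₂/(1-ρ₂) = λ/(μ₂-λ) = 7.4/5.00 = 1.4800
Total: L = L₁ + L₂ = 2.0000 + 1.4800 = 3.4800
W = L/λ = 3.4800/7.4 = 0.4703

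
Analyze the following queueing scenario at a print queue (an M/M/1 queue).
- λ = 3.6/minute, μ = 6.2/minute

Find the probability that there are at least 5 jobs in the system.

ρ = λ/μ = 3.6/6.2 = 0.58065
P(N ≥ n) = ρⁿ
P(N ≥ 5) = 0.58065^5
P(N ≥ 5) = 0.06600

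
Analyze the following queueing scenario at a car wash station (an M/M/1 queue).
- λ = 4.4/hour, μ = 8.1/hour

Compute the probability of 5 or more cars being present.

ρ = λ/μ = 4.4/8.1 = 0.54321
P(N ≥ n) = ρⁿ
P(N ≥ 5) = 0.54321^5
P(N ≥ 5) = 0.04730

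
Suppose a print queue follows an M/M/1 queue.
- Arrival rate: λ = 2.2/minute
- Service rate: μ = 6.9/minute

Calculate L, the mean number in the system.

ρ = λ/μ = 2.2/6.9 = 0.3188
For M/M/1: L = λ/(μ-λ)
L = 2.2/(6.9-2.2) = 2.2/4.70
L = 0.4681 jobs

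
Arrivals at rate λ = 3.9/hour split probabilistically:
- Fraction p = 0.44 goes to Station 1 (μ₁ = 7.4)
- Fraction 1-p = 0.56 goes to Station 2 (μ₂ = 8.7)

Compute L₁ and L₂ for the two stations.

Effective rates: λ₁ = 3.9×0.44 = 1.716, λ₂ = 3.9×0.56 = 2.184
Station 1: ρ₁ = 1.716/7.4 = 0.2319, L₁ = ρ₁/(1-ρ₁) = 0.2319/(1-0.2319) = 0.3019
Station 2: ρ₂ = 2.184/8.7 = 0.25103, L₂ = ρ₂/(1-ρ₂) = 0.25103/(1-0.25103) = 0.3352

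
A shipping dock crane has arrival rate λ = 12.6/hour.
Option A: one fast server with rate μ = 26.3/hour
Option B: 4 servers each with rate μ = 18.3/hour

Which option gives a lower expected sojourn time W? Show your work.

Option A: single server μ = 26.3 (M/M/1)
  ρ_A = 12.6/26.3 = 0.4791
  W_A = 1/(μ-λ) = 1/(26.3-12.6) = 1/13.70 = 0.07299

Option B: 4 servers μ = 18.3 (M/M/4)
  ρ_B = λ/(cμ) = 12.6/(4×18.3) = 0.1721
  Offered load a = λ/μ = cρ = 12.6/18.3 = 0.6885
  P₀ = [ Σₙ₌₀^3 aⁿ/n! + a^4/(4!(1-ρ)) ]⁻¹
  Σ = a^0/0! + a^1/1! + a^2/2! + a^3/3! = 1.0000 + 0.68852 + 0.23703 + 0.054401 = 1.9800
  a^4/(4!(1-ρ)) = 0.2247/(24 × 0.8279) = 0.01131
  P₀ = 1/(1.9800 + 0.01131) = 0.5022
  Lq = P₀·a^4·ρ / (4!(1-ρ)²) = 0.5022 × 0.2247 × 0.1721 / (24 × 0.6854) = 0.001181
  Wq_B = Lq/λ = 0.00118106/12.6 = 0.000093735
  W_B = Wq_B + 1/μ = 0.000093735 + 0.054645 = 0.05474

Since W_B = 0.05474 < W_A = 0.07299, Option B (multiple servers) has the shorter time in system.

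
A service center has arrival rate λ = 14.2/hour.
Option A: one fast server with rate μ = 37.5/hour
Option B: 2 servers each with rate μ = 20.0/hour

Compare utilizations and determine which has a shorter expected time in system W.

Option A: single server μ = 37.5 (M/M/1)
  ρ_A = 14.2/37.5 = 0.3787
  W_A = 1/(μ-λ) = 1/(37.5-14.2) = 1/23.30 = 0.04292

Option B: 2 servers μ = 20.0 (M/M/2)
  ρ_B = λ/(cμ) = 14.2/(2×20.0) = 0.3550
  Offered load a = λ/μ = cρ = 14.2/20.0 = 0.7100
  P₀ = [ Σₙ₌₀^1 aⁿ/n! + a^2/(2!(1-ρ)) ]⁻¹
  Σ = a^0/0! + a^1/1! = 1.0000 + 0.7100 = 1.7100
  a^2/(2!(1-ρ)) = 0.5041/(2 × 0.6450) = 0.3908
  P₀ = 1/(1.7100 + 0.3908) = 0.4760
  Lq = P₀·a^2·ρ / (2!(1-ρ)²) = 0.4760 × 0.5041 × 0.3550 / (2 × 0.4160) = 0.1024
  Wq_B = Lq/λ = 0.10238/14.2 = 0.007210
  W_B = Wq_B + 1/μ = 0.007210 + 0.05000 = 0.05721

Since W_A = 0.04292 < W_B = 0.05721, Option A (single fast server) has the shorter time in system.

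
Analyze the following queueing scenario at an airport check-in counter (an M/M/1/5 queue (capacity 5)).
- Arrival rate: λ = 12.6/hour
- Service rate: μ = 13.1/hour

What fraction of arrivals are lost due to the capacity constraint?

ρ = λ/μ = 12.6/13.1 = 0.96183
P₀ = (1-ρ)/(1-ρ^(K+1)) = (1-0.96183)/(1-0.96183^6) = 0.03817/0.2082 = 0.1833
P_K = P₀×ρ^K = 0.1833 × 0.96183^5 = 0.1833 × 0.8232 = 0.1509
Blocking probability = 15.09%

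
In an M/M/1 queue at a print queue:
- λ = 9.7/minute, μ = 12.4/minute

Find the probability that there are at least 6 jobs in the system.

ρ = λ/μ = 9.7/12.4 = 0.78226
P(N ≥ n) = ρⁿ
P(N ≥ 6) = 0.78226^6
P(N ≥ 6) = 0.2291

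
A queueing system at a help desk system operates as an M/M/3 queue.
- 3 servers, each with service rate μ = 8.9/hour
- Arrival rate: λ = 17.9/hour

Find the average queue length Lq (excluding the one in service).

Traffic intensity: ρ = λ/(cμ) = 17.9/(3×8.9) = 0.6704
Since ρ = 0.6704 < 1, system is stable.
Offered load a = λ/μ = cρ = 17.9/8.9 = 2.0112
P₀ = [ Σₙ₌₀^2 aⁿ/n! + a^3/(3!(1-ρ)) ]⁻¹
Σ = a^0/0! + a^1/1! + a^2/2! = 1.00000 + 2.01124 + 2.02254 = 5.0338
a^3/(3!(1-ρ)) = 8.1356/(6 × 0.32959) = 4.1140
P₀ = 1/(5.0338 + 4.1140) = 0.1093
Lq = P₀·a^3·ρ / (3!(1-ρ)²) = 0.10932 × 8.1356 × 0.67041 / (6 × 0.10863) = 0.9148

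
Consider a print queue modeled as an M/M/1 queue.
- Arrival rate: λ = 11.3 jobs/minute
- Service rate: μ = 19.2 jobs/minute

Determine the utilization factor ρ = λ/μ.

Server utilization: ρ = λ/μ
ρ = 11.3/19.2 = 0.5885
The server is busy 58.85% of the time.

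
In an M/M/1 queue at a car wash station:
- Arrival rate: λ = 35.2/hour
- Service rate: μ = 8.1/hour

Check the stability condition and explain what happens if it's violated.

Stability requires ρ = λ/(cμ) < 1
ρ = 35.2/(1 × 8.1) = 35.2/8.10 = 4.3457
Since 4.3457 ≥ 1, the system is UNSTABLE.
Queue grows without bound. Need μ > λ = 35.2.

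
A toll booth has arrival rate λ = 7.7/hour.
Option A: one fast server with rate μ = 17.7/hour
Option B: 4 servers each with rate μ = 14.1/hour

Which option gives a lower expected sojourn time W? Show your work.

Option A: single server μ = 17.7 (M/M/1)
  ρ_A = 7.7/17.7 = 0.4350
  W_A = 1/(μ-λ) = 1/(17.7-7.7) = 1/10.00 = 0.1000

Option B: 4 servers μ = 14.1 (M/M/4)
  ρ_B = λ/(cμ) = 7.7/(4×14.1) = 0.1365
  Offered load a = λ/μ = cρ = 7.7/14.1 = 0.5461
  P₀ = [ Σₙ₌₀^3 aⁿ/n! + a^4/(4!(1-ρ)) ]⁻¹
  Σ = a^0/0! + a^1/1! + a^2/2! + a^3/3! = 1.0000 + 0.54610 + 0.14911 + 0.027143 = 1.7224
  a^4/(4!(1-ρ)) = 0.08894/(24 × 0.8635) = 0.004292
  P₀ = 1/(1.72235 + 0.00429166) = 0.5792
  Lq = P₀·a^4·ρ / (4!(1-ρ)²) = 0.5792 × 0.08894 × 0.1365 / (24 × 0.7456) = 0.0003930
  Wq_B = Lq/λ = 0.0003930/7.7 = 0.00005104
  W_B = Wq_B + 1/μ = 0.00005104 + 0.07092 = 0.07097

Since W_B = 0.07097 < W_A = 0.1000, Option B (multiple servers) has the shorter time in system.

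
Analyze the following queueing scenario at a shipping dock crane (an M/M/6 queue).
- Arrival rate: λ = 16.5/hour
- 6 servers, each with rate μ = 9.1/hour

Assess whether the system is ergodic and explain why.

Stability requires ρ = λ/(cμ) < 1
ρ = 16.5/(6 × 9.1) = 16.5/54.60 = 0.3022
Since 0.3022 < 1, the system is STABLE.
The servers are busy 30.22% of the time.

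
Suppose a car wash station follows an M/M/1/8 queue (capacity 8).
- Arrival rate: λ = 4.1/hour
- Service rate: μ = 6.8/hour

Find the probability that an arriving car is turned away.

ρ = λ/μ = 4.1/6.8 = 0.60294
P₀ = (1-ρ)/(1-ρ^(K+1)) = (1-0.60294)/(1-0.60294^9) = 0.3971/0.9895 = 0.4013
P_K = P₀×ρ^K = 0.40129 × 0.60294^8 = 0.40129 × 0.017466 = 0.007009
Blocking probability = 0.70%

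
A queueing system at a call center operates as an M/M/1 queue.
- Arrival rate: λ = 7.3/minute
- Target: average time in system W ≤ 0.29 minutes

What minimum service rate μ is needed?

For M/M/1: W = 1/(μ-λ)
Need W ≤ 0.29, so 1/(μ-λ) ≤ 0.29
μ - λ ≥ 1/0.29 = 3.4483
μ ≥ 7.3 + 3.4483 = 10.7483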